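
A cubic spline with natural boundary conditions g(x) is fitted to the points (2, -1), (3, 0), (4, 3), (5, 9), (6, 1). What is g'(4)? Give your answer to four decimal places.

Put M_i = g'' at the i-th knot. Here h = (1, 1, 1, 1) and Δ = (1, 3, 6, -8), so the interior equations h_(i-1)·M_(i-1) + 2(h_(i-1)+h_i)·M_i + h_i·M_(i+1) = 6(Δ_i − Δ_(i-1)) read
  1·M_0 + 4·M_1 + 1·M_2 = 6(Δ_1 - Δ_0) = 12
  1·M_1 + 4·M_2 + 1·M_3 = 6(Δ_2 - Δ_1) = 18
  1·M_2 + 4·M_3 + 1·M_4 = 6(Δ_3 - Δ_2) = -84
Natural end conditions: M_0 = M_4 = 0.
Hence M_0 = 0, M_1 = 3/7, M_2 = 72/7, M_3 = -165/7, M_4 = 0.
On [4, 5], g'(x) = b_2 + 2c_2·(x - 4) + 3d_2·(x - 4)² with b_2 = Δ_2 - h_2(2M_2 + M_3)/6 = 13/2, c_2 = M_2/2 = 36/7, d_2 = (M_3 - M_2)/(6h_2) = -79/14. So g'(4) = 13/2.

6.5000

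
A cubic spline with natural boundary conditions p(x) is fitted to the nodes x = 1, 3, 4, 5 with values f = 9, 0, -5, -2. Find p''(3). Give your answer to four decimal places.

With m_i denoting the second derivative at x_i, h_i = 2, 1, 1, and Δ_i = (y_(i+1) − y_i)/h_i = -9/2, -5, 3:
  2·m_0 + 6·m_1 + 1·m_2 = 6(Δ_1 - Δ_0) = -3
  1·m_1 + 4·m_2 + 1·m_3 = 6(Δ_2 - Δ_1) = 48
Natural end conditions: m_0 = m_3 = 0.
Solving: m_0 = 0, m_1 = -60/23, m_2 = 291/23, m_3 = 0.

-2.6087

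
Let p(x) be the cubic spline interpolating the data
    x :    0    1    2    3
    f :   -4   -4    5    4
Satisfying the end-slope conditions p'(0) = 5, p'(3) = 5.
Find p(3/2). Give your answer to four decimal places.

Write σ_i for p''(x_i). With h_i = 1, 1, 1 and divided differences Δ_i = 0, 9, -1, the continuity of p' gives the tridiagonal system
  1·σ_0 + 4·σ_1 + 1·σ_2 = 6(Δ_1 - Δ_0) = 54
  1·σ_1 + 4·σ_2 + 1·σ_3 = 6(Δ_2 - Δ_1) = -60
Clamped end conditions give two more equations: 2h_0·σ_0 + h_0·σ_1 = 6(Δ_0 - p'(0)) = -30 and h_2·σ_2 + 2h_2·σ_3 = 6(p'(3) - Δ_2) = 36.
Hence σ_0 = -146/5, σ_1 = 142/5, σ_2 = -152/5, σ_3 = 166/5.
On [1, 2], p(x) = -4 + 23/5·(x - 1) + 71/5·(x - 1)² - 49/5·(x - 1)³.
With (x - 1) = 1/2: p(3/2) = 5/8.

0.6250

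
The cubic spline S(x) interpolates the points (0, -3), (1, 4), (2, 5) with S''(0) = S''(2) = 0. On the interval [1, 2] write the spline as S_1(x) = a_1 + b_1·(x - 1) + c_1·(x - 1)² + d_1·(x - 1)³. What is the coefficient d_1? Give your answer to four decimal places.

1.5000

With σ_i denoting the second derivative at x_i, h_i = 1, 1, and Δ_i = (y_(i+1) − y_i)/h_i = 7, 1:
  1·σ_0 + 4·σ_1 + 1·σ_2 = 6(Δ_1 - Δ_0) = -36
Natural end conditions: σ_0 = σ_2 = 0.
Forward elimination and back-substitution give σ_0 = 0, σ_1 = -9, σ_2 = 0.
On [1, 2], with S_1(x) = a_1 + b_1·(x - 1) + c_1·(x - 1)² + d_1·(x - 1)³: c_1 = σ_1/2 = -9/2, d_1 = (σ_2 - σ_1)/(6h_1) = 3/2, b_1 = Δ_1 - h_1(2σ_1 + σ_2)/6 = 4.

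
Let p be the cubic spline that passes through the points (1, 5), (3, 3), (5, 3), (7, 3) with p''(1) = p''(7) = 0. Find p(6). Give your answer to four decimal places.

3.0500

Put M_i = p'' at the i-th knot. Here h = (2, 2, 2) and Δ = (-1, 0, 0), so the interior equations h_(i-1)·M_(i-1) + 2(h_(i-1)+h_i)·M_i + h_i·M_(i+1) = 6(Δ_i − Δ_(i-1)) read
  2·M_0 + 8·M_1 + 2·M_2 = 6(Δ_1 - Δ_0) = 6
  2·M_1 + 8·M_2 + 2·M_3 = 6(Δ_2 - Δ_1) = 0
Natural end conditions: M_0 = M_3 = 0.
Forward elimination and back-substitution give M_0 = 0, M_1 = 4/5, M_2 = -1/5, M_3 = 0.
On [5, 7], p(t) = 3 + 2/15·(t - 5) - 1/10·(t - 5)² + 1/60·(t - 5)³.
With (t - 5) = 1: p(6) = 61/20.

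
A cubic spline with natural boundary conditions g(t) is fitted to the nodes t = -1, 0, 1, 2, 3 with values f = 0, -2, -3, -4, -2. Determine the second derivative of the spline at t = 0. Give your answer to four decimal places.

1.9286

Write m_i for g''(x_i). With h_i = 1, 1, 1, 1 and divided differences Δ_i = -2, -1, -1, 2, the continuity of g' gives the tridiagonal system
  1·m_0 + 4·m_1 + 1·m_2 = 6(Δ_1 - Δ_0) = 6
  1·m_1 + 4·m_2 + 1·m_3 = 6(Δ_2 - Δ_1) = 0
  1·m_2 + 4·m_3 + 1·m_4 = 6(Δ_3 - Δ_2) = 18
Natural end conditions: m_0 = m_4 = 0.
Solving the tridiagonal system: m_0 = 0, m_1 = 27/14, m_2 = -12/7, m_3 = 69/14, m_4 = 0.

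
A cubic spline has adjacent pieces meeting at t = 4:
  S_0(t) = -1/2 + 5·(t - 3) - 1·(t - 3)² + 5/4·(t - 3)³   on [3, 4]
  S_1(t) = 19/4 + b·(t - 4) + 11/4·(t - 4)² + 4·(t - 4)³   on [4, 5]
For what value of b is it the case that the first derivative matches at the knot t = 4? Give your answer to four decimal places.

S_0'(t) = 5 - 2·(t - 3) + 15/4·(t - 3)², so S_0'(4) = 27/4. On the right, S_1'(4) = b, so b = 27/4.

6.7500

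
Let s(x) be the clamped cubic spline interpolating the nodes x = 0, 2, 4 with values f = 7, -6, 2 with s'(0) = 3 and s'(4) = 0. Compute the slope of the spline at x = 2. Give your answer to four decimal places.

Put M_i = s'' at the i-th knot. Here h = (2, 2) and Δ = (-13/2, 4), so the interior equations h_(i-1)·M_(i-1) + 2(h_(i-1)+h_i)·M_i + h_i·M_(i+1) = 6(Δ_i − Δ_(i-1)) read
  2·M_0 + 8·M_1 + 2·M_2 = 6(Δ_1 - Δ_0) = 63
Clamped end conditions give two more equations: 2h_0·M_0 + h_0·M_1 = 6(Δ_0 - s'(0)) = -57 and h_1·M_1 + 2h_1·M_2 = 6(s'(4) - Δ_1) = -24.
Solving: M_0 = -183/8, M_1 = 69/4, M_2 = -117/8.
On [2, 4], s'(x) = b_1 + 2c_1·(x - 2) + 3d_1·(x - 2)² with b_1 = Δ_1 - h_1(2M_1 + M_2)/6 = -21/8, c_1 = M_1/2 = 69/8, d_1 = (M_2 - M_1)/(6h_1) = -85/32. So s'(2) = -21/8.

-2.6250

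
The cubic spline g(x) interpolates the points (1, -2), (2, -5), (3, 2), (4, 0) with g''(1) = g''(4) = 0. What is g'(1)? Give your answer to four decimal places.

-6.2667

Put M_i = g'' at the i-th knot. Here h = (1, 1, 1) and Δ = (-3, 7, -2), so the interior equations h_(i-1)·M_(i-1) + 2(h_(i-1)+h_i)·M_i + h_i·M_(i+1) = 6(Δ_i − Δ_(i-1)) read
  1·M_0 + 4·M_1 + 1·M_2 = 6(Δ_1 - Δ_0) = 60
  1·M_1 + 4·M_2 + 1·M_3 = 6(Δ_2 - Δ_1) = -54
Natural end conditions: M_0 = M_3 = 0.
Hence M_0 = 0, M_1 = 98/5, M_2 = -92/5, M_3 = 0.
On [1, 2], g'(x) = b_0 + 2c_0·(x - 1) + 3d_0·(x - 1)² with b_0 = Δ_0 - h_0(2M_0 + M_1)/6 = -94/15, c_0 = M_0/2 = 0, d_0 = (M_1 - M_0)/(6h_0) = 49/15. So g'(1) = -94/15.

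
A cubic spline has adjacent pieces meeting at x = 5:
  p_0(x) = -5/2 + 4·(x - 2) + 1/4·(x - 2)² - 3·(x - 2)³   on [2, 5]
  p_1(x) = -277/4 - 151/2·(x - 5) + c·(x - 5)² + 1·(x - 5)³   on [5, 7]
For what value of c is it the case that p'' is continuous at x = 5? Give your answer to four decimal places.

-26.7500

p_0''(x) = 1/2 - 18·(x - 2), so p_0''(5) = -107/2. On the right, p_1''(5) = 2c, so c = -107/4.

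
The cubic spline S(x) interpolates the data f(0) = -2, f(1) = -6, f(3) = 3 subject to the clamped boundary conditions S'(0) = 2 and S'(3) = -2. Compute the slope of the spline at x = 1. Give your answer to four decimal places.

Put σ_i = S'' at the i-th knot. Here h = (1, 2) and Δ = (-4, 9/2), so the interior equations h_(i-1)·σ_(i-1) + 2(h_(i-1)+h_i)·σ_i + h_i·σ_(i+1) = 6(Δ_i − Δ_(i-1)) read
  1·σ_0 + 6·σ_1 + 2·σ_2 = 6(Δ_1 - Δ_0) = 51
Clamped end conditions give two more equations: 2h_0·σ_0 + h_0·σ_1 = 6(Δ_0 - S'(0)) = -36 and h_1·σ_1 + 2h_1·σ_2 = 6(S'(3) - Δ_1) = -39.
Forward elimination and back-substitution give σ_0 = -167/6, σ_1 = 59/3, σ_2 = -235/12.
On [1, 3], S'(x) = b_1 + 2c_1·(x - 1) + 3d_1·(x - 1)² with b_1 = Δ_1 - h_1(2σ_1 + σ_2)/6 = -25/12, c_1 = σ_1/2 = 59/6, d_1 = (σ_2 - σ_1)/(6h_1) = -157/48. So S'(1) = -25/12.

-2.0833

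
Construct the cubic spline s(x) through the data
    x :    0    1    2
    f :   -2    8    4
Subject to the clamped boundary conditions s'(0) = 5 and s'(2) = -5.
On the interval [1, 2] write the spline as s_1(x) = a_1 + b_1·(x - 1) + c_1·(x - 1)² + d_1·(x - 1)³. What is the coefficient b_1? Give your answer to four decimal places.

4.5000

Let σ_i = s''(x_i). Step sizes h_i = 1, 1; slopes of the chords Δ_i = (y_(i+1) - y_i)/h_i = 10, -4.
  1·σ_0 + 4·σ_1 + 1·σ_2 = 6(Δ_1 - Δ_0) = -84
Clamped end conditions give two more equations: 2h_0·σ_0 + h_0·σ_1 = 6(Δ_0 - s'(0)) = 30 and h_1·σ_1 + 2h_1·σ_2 = 6(s'(2) - Δ_1) = -6.
Forward elimination and back-substitution give σ_0 = 31, σ_1 = -32, σ_2 = 13.
On [1, 2], with s_1(x) = a_1 + b_1·(x - 1) + c_1·(x - 1)² + d_1·(x - 1)³: c_1 = σ_1/2 = -16, d_1 = (σ_2 - σ_1)/(6h_1) = 15/2, b_1 = Δ_1 - h_1(2σ_1 + σ_2)/6 = 9/2.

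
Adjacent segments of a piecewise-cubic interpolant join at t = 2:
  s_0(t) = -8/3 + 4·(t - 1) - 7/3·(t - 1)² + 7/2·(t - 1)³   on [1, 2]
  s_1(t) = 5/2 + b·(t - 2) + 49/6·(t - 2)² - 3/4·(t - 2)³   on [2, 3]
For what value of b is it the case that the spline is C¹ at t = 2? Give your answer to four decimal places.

s_0'(t) = 4 - 14/3·(t - 1) + 21/2·(t - 1)², so s_0'(2) = 59/6. On the right, s_1'(2) = b, so b = 59/6.

9.8333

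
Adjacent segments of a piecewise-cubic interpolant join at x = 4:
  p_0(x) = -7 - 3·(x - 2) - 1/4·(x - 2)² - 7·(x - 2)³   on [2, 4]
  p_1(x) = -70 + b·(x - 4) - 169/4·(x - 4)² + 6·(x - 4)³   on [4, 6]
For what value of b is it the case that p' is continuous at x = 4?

p_0'(x) = -3 - 1/2·(x - 2) - 21·(x - 2)², so p_0'(4) = -88. On the right, p_1'(4) = b, so b = -88.

-88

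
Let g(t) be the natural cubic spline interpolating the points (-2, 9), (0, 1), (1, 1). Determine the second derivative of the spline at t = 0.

4

Let m_i = g''(x_i). Step sizes h_i = 2, 1; slopes of the chords Δ_i = (y_(i+1) - y_i)/h_i = -4, 0.
  2·m_0 + 6·m_1 + 1·m_2 = 6(Δ_1 - Δ_0) = 24
Natural end conditions: m_0 = m_2 = 0.
Forward elimination and back-substitution give m_0 = 0, m_1 = 4, m_2 = 0.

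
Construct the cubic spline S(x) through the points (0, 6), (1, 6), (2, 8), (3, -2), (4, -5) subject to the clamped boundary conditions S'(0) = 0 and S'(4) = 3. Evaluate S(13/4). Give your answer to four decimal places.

Let σ_i = S''(x_i). Step sizes h_i = 1, 1, 1, 1; slopes of the chords Δ_i = (y_(i+1) - y_i)/h_i = 0, 2, -10, -3.
  1·σ_0 + 4·σ_1 + 1·σ_2 = 6(Δ_1 - Δ_0) = 12
  1·σ_1 + 4·σ_2 + 1·σ_3 = 6(Δ_2 - Δ_1) = -72
  1·σ_2 + 4·σ_3 + 1·σ_4 = 6(Δ_3 - Δ_2) = 42
Clamped end conditions give two more equations: 2h_0·σ_0 + h_0·σ_1 = 6(Δ_0 - S'(0)) = 0 and h_3·σ_3 + 2h_3·σ_4 = 6(S'(4) - Δ_3) = 36.
Solving the tridiagonal system: σ_0 = -36/7, σ_1 = 72/7, σ_2 = -24, σ_3 = 96/7, σ_4 = 78/7.
On [3, 4], S(x) = -2 - 66/7·(x - 3) + 48/7·(x - 3)² - 3/7·(x - 3)³.
With (x - 3) = 1/4: S(13/4) = -1763/448.

-3.9353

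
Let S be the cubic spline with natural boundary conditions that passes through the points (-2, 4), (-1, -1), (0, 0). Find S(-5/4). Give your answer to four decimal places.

Put M_i = S'' at the i-th knot. Here h = (1, 1) and Δ = (-5, 1), so the interior equations h_(i-1)·M_(i-1) + 2(h_(i-1)+h_i)·M_i + h_i·M_(i+1) = 6(Δ_i − Δ_(i-1)) read
  1·M_0 + 4·M_1 + 1·M_2 = 6(Δ_1 - Δ_0) = 36
Natural end conditions: M_0 = M_2 = 0.
Hence M_0 = 0, M_1 = 9, M_2 = 0.
On [-2, -1], S(t) = 4 - 13/2·(t + 2) + 0·(t + 2)² + 3/2·(t + 2)³.
With (t + 2) = 3/4: S(-5/4) = -31/128.

-0.2422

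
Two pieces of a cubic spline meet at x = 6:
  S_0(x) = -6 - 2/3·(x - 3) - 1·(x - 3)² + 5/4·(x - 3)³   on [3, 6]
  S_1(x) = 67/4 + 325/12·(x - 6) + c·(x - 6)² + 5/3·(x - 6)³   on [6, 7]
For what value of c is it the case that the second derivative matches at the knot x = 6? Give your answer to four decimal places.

S_0''(x) = -2 + 15/2·(x - 3), so S_0''(6) = 41/2. On the right, S_1''(6) = 2c, so c = 41/4.

10.2500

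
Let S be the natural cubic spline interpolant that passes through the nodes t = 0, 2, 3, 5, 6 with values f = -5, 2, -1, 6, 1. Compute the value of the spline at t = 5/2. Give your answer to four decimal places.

0.2762

Put M_i = S'' at the i-th knot. Here h = (2, 1, 2, 1) and Δ = (7/2, -3, 7/2, -5), so the interior equations h_(i-1)·M_(i-1) + 2(h_(i-1)+h_i)·M_i + h_i·M_(i+1) = 6(Δ_i − Δ_(i-1)) read
  2·M_0 + 6·M_1 + 1·M_2 = 6(Δ_1 - Δ_0) = -39
  1·M_1 + 6·M_2 + 2·M_3 = 6(Δ_2 - Δ_1) = 39
  2·M_2 + 6·M_3 + 1·M_4 = 6(Δ_3 - Δ_2) = -51
Natural end conditions: M_0 = M_4 = 0.
Solving the tridiagonal system: M_0 = 0, M_1 = -264/31, M_2 = 375/31, M_3 = -777/62, M_4 = 0.
On [2, 3], S(t) = 2 - 135/62·(t - 2) - 132/31·(t - 2)² + 213/62·(t - 2)³.
With (t - 2) = 1/2: S(5/2) = 137/496.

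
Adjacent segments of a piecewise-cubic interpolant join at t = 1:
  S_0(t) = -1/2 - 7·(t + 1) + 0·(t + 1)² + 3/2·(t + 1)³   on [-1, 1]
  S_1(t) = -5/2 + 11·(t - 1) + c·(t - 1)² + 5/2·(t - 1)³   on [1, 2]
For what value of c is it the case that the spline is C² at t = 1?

S_0''(t) = 0 + 9·(t + 1), so S_0''(1) = 18. On the right, S_1''(1) = 2c, so c = 9.

9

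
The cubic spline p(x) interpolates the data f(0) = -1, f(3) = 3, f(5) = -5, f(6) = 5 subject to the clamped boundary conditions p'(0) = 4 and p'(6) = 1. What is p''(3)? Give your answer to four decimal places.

With m_i denoting the second derivative at x_i, h_i = 3, 2, 1, and Δ_i = (y_(i+1) − y_i)/h_i = 4/3, -4, 10:
  3·m_0 + 10·m_1 + 2·m_2 = 6(Δ_1 - Δ_0) = -32
  2·m_1 + 6·m_2 + 1·m_3 = 6(Δ_2 - Δ_1) = 84
Clamped end conditions give two more equations: 2h_0·m_0 + h_0·m_1 = 6(Δ_0 - p'(0)) = -16 and h_2·m_2 + 2h_2·m_3 = 6(p'(6) - Δ_2) = -54.
Solving: m_0 = 28/19, m_1 = -472/57, m_2 = 1322/57, m_3 = -2200/57.

-8.2807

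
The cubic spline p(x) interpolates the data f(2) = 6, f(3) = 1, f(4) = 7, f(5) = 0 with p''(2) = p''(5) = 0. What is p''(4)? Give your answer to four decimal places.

With M_i denoting the second derivative at x_i, h_i = 1, 1, 1, and Δ_i = (y_(i+1) − y_i)/h_i = -5, 6, -7:
  1·M_0 + 4·M_1 + 1·M_2 = 6(Δ_1 - Δ_0) = 66
  1·M_1 + 4·M_2 + 1·M_3 = 6(Δ_2 - Δ_1) = -78
Natural end conditions: M_0 = M_3 = 0.
Hence M_0 = 0, M_1 = 114/5, M_2 = -126/5, M_3 = 0.

-25.2000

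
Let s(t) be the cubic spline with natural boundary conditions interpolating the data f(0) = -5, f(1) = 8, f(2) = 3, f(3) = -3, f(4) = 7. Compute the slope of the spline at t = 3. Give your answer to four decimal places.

Put m_i = s'' at the i-th knot. Here h = (1, 1, 1, 1) and Δ = (13, -5, -6, 10), so the interior equations h_(i-1)·m_(i-1) + 2(h_(i-1)+h_i)·m_i + h_i·m_(i+1) = 6(Δ_i − Δ_(i-1)) read
  1·m_0 + 4·m_1 + 1·m_2 = 6(Δ_1 - Δ_0) = -108
  1·m_1 + 4·m_2 + 1·m_3 = 6(Δ_2 - Δ_1) = -6
  1·m_2 + 4·m_3 + 1·m_4 = 6(Δ_3 - Δ_2) = 96
Natural end conditions: m_0 = m_4 = 0.
Solving: m_0 = 0, m_1 = -375/14, m_2 = -6/7, m_3 = 339/14, m_4 = 0.
On [3, 4], s'(t) = b_3 + 2c_3·(t - 3) + 3d_3·(t - 3)² with b_3 = Δ_3 - h_3(2m_3 + m_4)/6 = 27/14, c_3 = m_3/2 = 339/28, d_3 = (m_4 - m_3)/(6h_3) = -113/28. So s'(3) = 27/14.

1.9286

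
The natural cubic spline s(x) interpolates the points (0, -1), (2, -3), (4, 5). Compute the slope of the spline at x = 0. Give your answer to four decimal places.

With M_i denoting the second derivative at x_i, h_i = 2, 2, and Δ_i = (y_(i+1) − y_i)/h_i = -1, 4:
  2·M_0 + 8·M_1 + 2·M_2 = 6(Δ_1 - Δ_0) = 30
Natural end conditions: M_0 = M_2 = 0.
Solving: M_0 = 0, M_1 = 15/4, M_2 = 0.
On [0, 2], s'(x) = b_0 + 2c_0·x + 3d_0·x² with b_0 = Δ_0 - h_0(2M_0 + M_1)/6 = -9/4, c_0 = M_0/2 = 0, d_0 = (M_1 - M_0)/(6h_0) = 5/16. So s'(0) = -9/4.

-2.2500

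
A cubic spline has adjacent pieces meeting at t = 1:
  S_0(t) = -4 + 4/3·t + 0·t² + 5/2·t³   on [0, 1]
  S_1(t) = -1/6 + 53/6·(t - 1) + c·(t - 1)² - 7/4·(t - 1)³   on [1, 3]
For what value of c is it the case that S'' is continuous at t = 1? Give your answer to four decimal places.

7.5000

S_0''(t) = 0 + 15·t, so S_0''(1) = 15. On the right, S_1''(1) = 2c, so c = 15/2.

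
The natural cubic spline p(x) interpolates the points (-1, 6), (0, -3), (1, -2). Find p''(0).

15

Put σ_i = p'' at the i-th knot. Here h = (1, 1) and Δ = (-9, 1), so the interior equations h_(i-1)·σ_(i-1) + 2(h_(i-1)+h_i)·σ_i + h_i·σ_(i+1) = 6(Δ_i − Δ_(i-1)) read
  1·σ_0 + 4·σ_1 + 1·σ_2 = 6(Δ_1 - Δ_0) = 60
Natural end conditions: σ_0 = σ_2 = 0.
Hence σ_0 = 0, σ_1 = 15, σ_2 = 0.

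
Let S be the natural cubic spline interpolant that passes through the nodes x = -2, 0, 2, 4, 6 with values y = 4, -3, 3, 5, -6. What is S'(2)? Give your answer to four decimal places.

3.6250

Write m_i for S''(x_i). With h_i = 2, 2, 2, 2 and divided differences Δ_i = -7/2, 3, 1, -11/2, the continuity of S' gives the tridiagonal system
  2·m_0 + 8·m_1 + 2·m_2 = 6(Δ_1 - Δ_0) = 39
  2·m_1 + 8·m_2 + 2·m_3 = 6(Δ_2 - Δ_1) = -12
  2·m_2 + 8·m_3 + 2·m_4 = 6(Δ_3 - Δ_2) = -39
Natural end conditions: m_0 = m_4 = 0.
Hence m_0 = 0, m_1 = 297/56, m_2 = -12/7, m_3 = -249/56, m_4 = 0.
On [2, 4], S'(x) = b_2 + 2c_2·(x - 2) + 3d_2·(x - 2)² with b_2 = Δ_2 - h_2(2m_2 + m_3)/6 = 29/8, c_2 = m_2/2 = -6/7, d_2 = (m_3 - m_2)/(6h_2) = -51/224. So S'(2) = 29/8.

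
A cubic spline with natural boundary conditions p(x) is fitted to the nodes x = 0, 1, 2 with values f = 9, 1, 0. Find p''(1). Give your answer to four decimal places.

Let M_i = p''(x_i). Step sizes h_i = 1, 1; slopes of the chords Δ_i = (y_(i+1) - y_i)/h_i = -8, -1.
  1·M_0 + 4·M_1 + 1·M_2 = 6(Δ_1 - Δ_0) = 42
Natural end conditions: M_0 = M_2 = 0.
Solving the tridiagonal system: M_0 = 0, M_1 = 21/2, M_2 = 0.

10.5000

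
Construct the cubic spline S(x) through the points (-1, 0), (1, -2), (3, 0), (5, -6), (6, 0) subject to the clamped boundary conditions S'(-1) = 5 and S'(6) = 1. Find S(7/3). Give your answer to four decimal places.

0.1258

Write M_i for S''(x_i). With h_i = 2, 2, 2, 1 and divided differences Δ_i = -1, 1, -3, 6, the continuity of S' gives the tridiagonal system
  2·M_0 + 8·M_1 + 2·M_2 = 6(Δ_1 - Δ_0) = 12
  2·M_1 + 8·M_2 + 2·M_3 = 6(Δ_2 - Δ_1) = -24
  2·M_2 + 6·M_3 + 1·M_4 = 6(Δ_3 - Δ_2) = 54
Clamped end conditions give two more equations: 2h_0·M_0 + h_0·M_1 = 6(Δ_0 - S'(-1)) = -36 and h_3·M_3 + 2h_3·M_4 = 6(S'(6) - Δ_3) = -30.
Solving: M_0 = -532/43, M_1 = 290/43, M_2 = -370/43, M_3 = 674/43, M_4 = -982/43.
On [1, 3], S(x) = -2 - 27/43·(x - 1) + 145/43·(x - 1)² - 55/43·(x - 1)³.
With (x - 1) = 4/3: S(7/3) = 146/1161.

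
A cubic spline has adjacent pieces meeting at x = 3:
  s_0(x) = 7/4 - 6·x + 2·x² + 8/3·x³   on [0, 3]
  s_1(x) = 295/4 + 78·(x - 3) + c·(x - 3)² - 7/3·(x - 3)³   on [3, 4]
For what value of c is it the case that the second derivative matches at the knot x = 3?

26

s_0''(x) = 4 + 16·x, so s_0''(3) = 52. On the right, s_1''(3) = 2c, so c = 26.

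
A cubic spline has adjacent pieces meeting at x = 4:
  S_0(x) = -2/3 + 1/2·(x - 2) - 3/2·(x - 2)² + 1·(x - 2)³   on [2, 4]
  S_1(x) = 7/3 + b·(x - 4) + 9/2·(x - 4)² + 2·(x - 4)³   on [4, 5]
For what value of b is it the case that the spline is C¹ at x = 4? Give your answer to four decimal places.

S_0'(x) = 1/2 - 3·(x - 2) + 3·(x - 2)², so S_0'(4) = 13/2. On the right, S_1'(4) = b, so b = 13/2.

6.5000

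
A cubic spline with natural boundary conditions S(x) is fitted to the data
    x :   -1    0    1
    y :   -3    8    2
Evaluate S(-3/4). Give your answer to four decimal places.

Put σ_i = S'' at the i-th knot. Here h = (1, 1) and Δ = (11, -6), so the interior equations h_(i-1)·σ_(i-1) + 2(h_(i-1)+h_i)·σ_i + h_i·σ_(i+1) = 6(Δ_i − Δ_(i-1)) read
  1·σ_0 + 4·σ_1 + 1·σ_2 = 6(Δ_1 - Δ_0) = -102
Natural end conditions: σ_0 = σ_2 = 0.
Forward elimination and back-substitution give σ_0 = 0, σ_1 = -51/2, σ_2 = 0.
On [-1, 0], S(x) = -3 + 61/4·(x + 1) + 0·(x + 1)² - 17/4·(x + 1)³.
With (x + 1) = 1/4: S(-3/4) = 191/256.

0.7461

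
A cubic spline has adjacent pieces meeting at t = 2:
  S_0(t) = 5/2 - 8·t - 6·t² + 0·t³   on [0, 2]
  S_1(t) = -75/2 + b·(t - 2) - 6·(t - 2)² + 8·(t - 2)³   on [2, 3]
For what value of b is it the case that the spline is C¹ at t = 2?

S_0'(t) = -8 - 12·t + 0·t², so S_0'(2) = -32. On the right, S_1'(2) = b, so b = -32.

-32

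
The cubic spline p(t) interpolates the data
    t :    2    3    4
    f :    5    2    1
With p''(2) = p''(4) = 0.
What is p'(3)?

-2

Let M_i = p''(x_i). Step sizes h_i = 1, 1; slopes of the chords Δ_i = (y_(i+1) - y_i)/h_i = -3, -1.
  1·M_0 + 4·M_1 + 1·M_2 = 6(Δ_1 - Δ_0) = 12
Natural end conditions: M_0 = M_2 = 0.
Solving: M_0 = 0, M_1 = 3, M_2 = 0.
On [3, 4], p'(t) = b_1 + 2c_1·(t - 3) + 3d_1·(t - 3)² with b_1 = Δ_1 - h_1(2M_1 + M_2)/6 = -2, c_1 = M_1/2 = 3/2, d_1 = (M_2 - M_1)/(6h_1) = -1/2. So p'(3) = -2.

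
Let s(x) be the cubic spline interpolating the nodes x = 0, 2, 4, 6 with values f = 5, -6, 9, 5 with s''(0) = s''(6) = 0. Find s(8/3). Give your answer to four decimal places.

-2.0222

With m_i denoting the second derivative at x_i, h_i = 2, 2, 2, and Δ_i = (y_(i+1) − y_i)/h_i = -11/2, 15/2, -2:
  2·m_0 + 8·m_1 + 2·m_2 = 6(Δ_1 - Δ_0) = 78
  2·m_1 + 8·m_2 + 2·m_3 = 6(Δ_2 - Δ_1) = -57
Natural end conditions: m_0 = m_3 = 0.
Hence m_0 = 0, m_1 = 123/10, m_2 = -51/5, m_3 = 0.
On [2, 4], s(x) = -6 + 27/10·(x - 2) + 123/20·(x - 2)² - 15/8·(x - 2)³.
With (x - 2) = 2/3: s(8/3) = -91/45.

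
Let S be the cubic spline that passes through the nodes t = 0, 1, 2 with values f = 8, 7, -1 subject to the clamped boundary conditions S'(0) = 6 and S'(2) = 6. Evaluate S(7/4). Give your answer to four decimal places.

-1.0508

Put M_i = S'' at the i-th knot. Here h = (1, 1) and Δ = (-1, -8), so the interior equations h_(i-1)·M_(i-1) + 2(h_(i-1)+h_i)·M_i + h_i·M_(i+1) = 6(Δ_i − Δ_(i-1)) read
  1·M_0 + 4·M_1 + 1·M_2 = 6(Δ_1 - Δ_0) = -42
Clamped end conditions give two more equations: 2h_0·M_0 + h_0·M_1 = 6(Δ_0 - S'(0)) = -42 and h_1·M_1 + 2h_1·M_2 = 6(S'(2) - Δ_1) = 84.
Forward elimination and back-substitution give M_0 = -21/2, M_1 = -21, M_2 = 105/2.
On [1, 2], S(t) = 7 - 39/4·(t - 1) - 21/2·(t - 1)² + 49/4·(t - 1)³.
With (t - 1) = 3/4: S(7/4) = -269/256.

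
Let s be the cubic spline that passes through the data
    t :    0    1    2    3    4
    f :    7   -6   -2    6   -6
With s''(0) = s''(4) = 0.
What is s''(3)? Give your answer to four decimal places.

-32.0357

Put m_i = s'' at the i-th knot. Here h = (1, 1, 1, 1) and Δ = (-13, 4, 8, -12), so the interior equations h_(i-1)·m_(i-1) + 2(h_(i-1)+h_i)·m_i + h_i·m_(i+1) = 6(Δ_i − Δ_(i-1)) read
  1·m_0 + 4·m_1 + 1·m_2 = 6(Δ_1 - Δ_0) = 102
  1·m_1 + 4·m_2 + 1·m_3 = 6(Δ_2 - Δ_1) = 24
  1·m_2 + 4·m_3 + 1·m_4 = 6(Δ_3 - Δ_2) = -120
Natural end conditions: m_0 = m_4 = 0.
Solving the tridiagonal system: m_0 = 0, m_1 = 657/28, m_2 = 57/7, m_3 = -897/28, m_4 = 0.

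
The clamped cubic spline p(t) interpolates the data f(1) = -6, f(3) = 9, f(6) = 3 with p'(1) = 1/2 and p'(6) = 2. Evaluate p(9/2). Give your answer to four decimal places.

Write m_i for p''(x_i). With h_i = 2, 3 and divided differences Δ_i = 15/2, -2, the continuity of p' gives the tridiagonal system
  2·m_0 + 10·m_1 + 3·m_2 = 6(Δ_1 - Δ_0) = -57
Clamped end conditions give two more equations: 2h_0·m_0 + h_0·m_1 = 6(Δ_0 - p'(1)) = 42 and h_1·m_1 + 2h_1·m_2 = 6(p'(6) - Δ_1) = 24.
Solving the tridiagonal system: m_0 = 33/2, m_1 = -12, m_2 = 10.
On [3, 6], p(t) = 9 + 5·(t - 3) - 6·(t - 3)² + 11/9·(t - 3)³.
With (t - 3) = 3/2: p(9/2) = 57/8.

7.1250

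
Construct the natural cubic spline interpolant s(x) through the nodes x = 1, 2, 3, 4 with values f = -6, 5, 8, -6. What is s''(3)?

-24

Write M_i for s''(x_i). With h_i = 1, 1, 1 and divided differences Δ_i = 11, 3, -14, the continuity of s' gives the tridiagonal system
  1·M_0 + 4·M_1 + 1·M_2 = 6(Δ_1 - Δ_0) = -48
  1·M_1 + 4·M_2 + 1·M_3 = 6(Δ_2 - Δ_1) = -102
Natural end conditions: M_0 = M_3 = 0.
Forward elimination and back-substitution give M_0 = 0, M_1 = -6, M_2 = -24, M_3 = 0.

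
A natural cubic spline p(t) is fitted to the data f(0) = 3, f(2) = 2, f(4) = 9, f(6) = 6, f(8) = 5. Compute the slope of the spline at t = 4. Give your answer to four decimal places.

Write M_i for p''(x_i). With h_i = 2, 2, 2, 2 and divided differences Δ_i = -1/2, 7/2, -3/2, -1/2, the continuity of p' gives the tridiagonal system
  2·M_0 + 8·M_1 + 2·M_2 = 6(Δ_1 - Δ_0) = 24
  2·M_1 + 8·M_2 + 2·M_3 = 6(Δ_2 - Δ_1) = -30
  2·M_2 + 8·M_3 + 2·M_4 = 6(Δ_3 - Δ_2) = 6
Natural end conditions: M_0 = M_4 = 0.
Solving: M_0 = 0, M_1 = 243/56, M_2 = -75/14, M_3 = 117/56, M_4 = 0.
On [4, 6], p'(t) = b_2 + 2c_2·(t - 4) + 3d_2·(t - 4)² with b_2 = Δ_2 - h_2(2M_2 + M_3)/6 = 11/8, c_2 = M_2/2 = -75/28, d_2 = (M_3 - M_2)/(6h_2) = 139/224. So p'(4) = 11/8.

1.3750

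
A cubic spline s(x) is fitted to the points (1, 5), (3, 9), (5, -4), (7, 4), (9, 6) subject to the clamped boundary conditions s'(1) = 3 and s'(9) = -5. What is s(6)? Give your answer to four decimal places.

Write M_i for s''(x_i). With h_i = 2, 2, 2, 2 and divided differences Δ_i = 2, -13/2, 4, 1, the continuity of s' gives the tridiagonal system
  2·M_0 + 8·M_1 + 2·M_2 = 6(Δ_1 - Δ_0) = -51
  2·M_1 + 8·M_2 + 2·M_3 = 6(Δ_2 - Δ_1) = 63
  2·M_2 + 8·M_3 + 2·M_4 = 6(Δ_3 - Δ_2) = -18
Clamped end conditions give two more equations: 2h_0·M_0 + h_0·M_1 = 6(Δ_0 - s'(1)) = -6 and h_3·M_3 + 2h_3·M_4 = 6(s'(9) - Δ_3) = -36.
Hence M_0 = 395/112, M_1 = -563/56, M_2 = 179/16, M_3 = -179/56, M_4 = -829/112.
On [5, 7], s(x) = -4 - 67/28·(x - 5) + 179/32·(x - 5)² - 537/448·(x - 5)³.
With (x - 5) = 1: s(6) = -895/448.

-1.9978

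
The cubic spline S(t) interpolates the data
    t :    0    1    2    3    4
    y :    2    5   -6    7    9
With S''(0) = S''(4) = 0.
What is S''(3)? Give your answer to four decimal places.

-29.4643

With m_i denoting the second derivative at x_i, h_i = 1, 1, 1, 1, and Δ_i = (y_(i+1) − y_i)/h_i = 3, -11, 13, 2:
  1·m_0 + 4·m_1 + 1·m_2 = 6(Δ_1 - Δ_0) = -84
  1·m_1 + 4·m_2 + 1·m_3 = 6(Δ_2 - Δ_1) = 144
  1·m_2 + 4·m_3 + 1·m_4 = 6(Δ_3 - Δ_2) = -66
Natural end conditions: m_0 = m_4 = 0.
Hence m_0 = 0, m_1 = -951/28, m_2 = 363/7, m_3 = -825/28, m_4 = 0.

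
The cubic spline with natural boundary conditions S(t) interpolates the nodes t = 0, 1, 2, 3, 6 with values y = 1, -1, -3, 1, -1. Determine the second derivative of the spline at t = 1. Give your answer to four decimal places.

With M_i denoting the second derivative at x_i, h_i = 1, 1, 1, 3, and Δ_i = (y_(i+1) − y_i)/h_i = -2, -2, 4, -2/3:
  1·M_0 + 4·M_1 + 1·M_2 = 6(Δ_1 - Δ_0) = 0
  1·M_1 + 4·M_2 + 1·M_3 = 6(Δ_2 - Δ_1) = 36
  1·M_2 + 8·M_3 + 3·M_4 = 6(Δ_3 - Δ_2) = -28
Natural end conditions: M_0 = M_4 = 0.
Hence M_0 = 0, M_1 = -79/29, M_2 = 316/29, M_3 = -141/29, M_4 = 0.

-2.7241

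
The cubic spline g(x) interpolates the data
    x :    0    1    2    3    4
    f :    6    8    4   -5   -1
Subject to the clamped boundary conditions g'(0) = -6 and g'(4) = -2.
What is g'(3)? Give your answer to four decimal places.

Let m_i = g''(x_i). Step sizes h_i = 1, 1, 1, 1; slopes of the chords Δ_i = (y_(i+1) - y_i)/h_i = 2, -4, -9, 4.
  1·m_0 + 4·m_1 + 1·m_2 = 6(Δ_1 - Δ_0) = -36
  1·m_1 + 4·m_2 + 1·m_3 = 6(Δ_2 - Δ_1) = -30
  1·m_2 + 4·m_3 + 1·m_4 = 6(Δ_3 - Δ_2) = 78
Clamped end conditions give two more equations: 2h_0·m_0 + h_0·m_1 = 6(Δ_0 - g'(0)) = 48 and h_3·m_3 + 2h_3·m_4 = 6(g'(4) - Δ_3) = -36.
Forward elimination and back-substitution give m_0 = 865/28, m_1 = -193/14, m_2 = -47/4, m_3 = 431/14, m_4 = -935/28.
On [3, 4], g'(x) = b_3 + 2c_3·(x - 3) + 3d_3·(x - 3)² with b_3 = Δ_3 - h_3(2m_3 + m_4)/6 = -39/56, c_3 = m_3/2 = 431/28, d_3 = (m_4 - m_3)/(6h_3) = -599/56. So g'(3) = -39/56.

-0.6964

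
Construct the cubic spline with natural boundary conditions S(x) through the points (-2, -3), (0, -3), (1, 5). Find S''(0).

8

Put m_i = S'' at the i-th knot. Here h = (2, 1) and Δ = (0, 8), so the interior equations h_(i-1)·m_(i-1) + 2(h_(i-1)+h_i)·m_i + h_i·m_(i+1) = 6(Δ_i − Δ_(i-1)) read
  2·m_0 + 6·m_1 + 1·m_2 = 6(Δ_1 - Δ_0) = 48
Natural end conditions: m_0 = m_2 = 0.
Solving the tridiagonal system: m_0 = 0, m_1 = 8, m_2 = 0.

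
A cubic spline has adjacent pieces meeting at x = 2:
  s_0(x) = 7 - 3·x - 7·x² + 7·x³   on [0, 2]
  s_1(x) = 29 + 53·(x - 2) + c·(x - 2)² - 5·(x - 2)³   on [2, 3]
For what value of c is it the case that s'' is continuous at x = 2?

s_0''(x) = -14 + 42·x, so s_0''(2) = 70. On the right, s_1''(2) = 2c, so c = 35.

35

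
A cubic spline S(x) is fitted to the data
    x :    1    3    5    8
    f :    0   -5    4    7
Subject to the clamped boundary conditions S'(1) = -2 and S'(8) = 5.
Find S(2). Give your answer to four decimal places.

Let M_i = S''(x_i). Step sizes h_i = 2, 2, 3; slopes of the chords Δ_i = (y_(i+1) - y_i)/h_i = -5/2, 9/2, 1.
  2·M_0 + 8·M_1 + 2·M_2 = 6(Δ_1 - Δ_0) = 42
  2·M_1 + 10·M_2 + 3·M_3 = 6(Δ_2 - Δ_1) = -21
Clamped end conditions give two more equations: 2h_0·M_0 + h_0·M_1 = 6(Δ_0 - S'(1)) = -3 and h_2·M_2 + 2h_2·M_3 = 6(S'(8) - Δ_2) = 24.
Forward elimination and back-substitution give M_0 = -173/37, M_1 = 581/74, M_2 = -212/37, M_3 = 254/37.
On [1, 3], S(x) = 0 - 2·(x - 1) - 173/74·(x - 1)² + 309/296·(x - 1)³.
With (x - 1) = 1: S(2) = -975/296.

-3.2939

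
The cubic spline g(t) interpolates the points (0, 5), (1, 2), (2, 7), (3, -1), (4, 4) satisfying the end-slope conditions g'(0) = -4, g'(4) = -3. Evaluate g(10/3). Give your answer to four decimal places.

0.4021

Let m_i = g''(x_i). Step sizes h_i = 1, 1, 1, 1; slopes of the chords Δ_i = (y_(i+1) - y_i)/h_i = -3, 5, -8, 5.
  1·m_0 + 4·m_1 + 1·m_2 = 6(Δ_1 - Δ_0) = 48
  1·m_1 + 4·m_2 + 1·m_3 = 6(Δ_2 - Δ_1) = -78
  1·m_2 + 4·m_3 + 1·m_4 = 6(Δ_3 - Δ_2) = 78
Clamped end conditions give two more equations: 2h_0·m_0 + h_0·m_1 = 6(Δ_0 - g'(0)) = 6 and h_3·m_3 + 2h_3·m_4 = 6(g'(4) - Δ_3) = -48.
Solving the tridiagonal system: m_0 = -59/7, m_1 = 160/7, m_2 = -35, m_3 = 274/7, m_4 = -305/7.
On [3, 4], g(t) = -1 - 11/14·(t - 3) + 137/7·(t - 3)² - 193/14·(t - 3)³.
With (t - 3) = 1/3: g(10/3) = 76/189.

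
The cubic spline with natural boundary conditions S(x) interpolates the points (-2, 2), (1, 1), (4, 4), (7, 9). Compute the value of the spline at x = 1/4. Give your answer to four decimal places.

0.9438

Let m_i = S''(x_i). Step sizes h_i = 3, 3, 3; slopes of the chords Δ_i = (y_(i+1) - y_i)/h_i = -1/3, 1, 5/3.
  3·m_0 + 12·m_1 + 3·m_2 = 6(Δ_1 - Δ_0) = 8
  3·m_1 + 12·m_2 + 3·m_3 = 6(Δ_2 - Δ_1) = 4
Natural end conditions: m_0 = m_3 = 0.
Solving: m_0 = 0, m_1 = 28/45, m_2 = 8/45, m_3 = 0.
On [-2, 1], S(x) = 2 - 29/45·(x + 2) + 0·(x + 2)² + 14/405·(x + 2)³.
With (x + 2) = 9/4: S(1/4) = 151/160.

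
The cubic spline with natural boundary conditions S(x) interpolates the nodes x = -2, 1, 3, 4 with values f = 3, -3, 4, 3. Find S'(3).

1

Put σ_i = S'' at the i-th knot. Here h = (3, 2, 1) and Δ = (-2, 7/2, -1), so the interior equations h_(i-1)·σ_(i-1) + 2(h_(i-1)+h_i)·σ_i + h_i·σ_(i+1) = 6(Δ_i − Δ_(i-1)) read
  3·σ_0 + 10·σ_1 + 2·σ_2 = 6(Δ_1 - Δ_0) = 33
  2·σ_1 + 6·σ_2 + 1·σ_3 = 6(Δ_2 - Δ_1) = -27
Natural end conditions: σ_0 = σ_3 = 0.
Forward elimination and back-substitution give σ_0 = 0, σ_1 = 9/2, σ_2 = -6, σ_3 = 0.
On [3, 4], S'(x) = b_2 + 2c_2·(x - 3) + 3d_2·(x - 3)² with b_2 = Δ_2 - h_2(2σ_2 + σ_3)/6 = 1, c_2 = σ_2/2 = -3, d_2 = (σ_3 - σ_2)/(6h_2) = 1. So S'(3) = 1.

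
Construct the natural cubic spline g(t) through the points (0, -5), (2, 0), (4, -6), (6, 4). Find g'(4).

Write M_i for g''(x_i). With h_i = 2, 2, 2 and divided differences Δ_i = 5/2, -3, 5, the continuity of g' gives the tridiagonal system
  2·M_0 + 8·M_1 + 2·M_2 = 6(Δ_1 - Δ_0) = -33
  2·M_1 + 8·M_2 + 2·M_3 = 6(Δ_2 - Δ_1) = 48
Natural end conditions: M_0 = M_3 = 0.
Solving the tridiagonal system: M_0 = 0, M_1 = -6, M_2 = 15/2, M_3 = 0.
On [4, 6], g'(t) = b_2 + 2c_2·(t - 4) + 3d_2·(t - 4)² with b_2 = Δ_2 - h_2(2M_2 + M_3)/6 = 0, c_2 = M_2/2 = 15/4, d_2 = (M_3 - M_2)/(6h_2) = -5/8. So g'(4) = 0.

0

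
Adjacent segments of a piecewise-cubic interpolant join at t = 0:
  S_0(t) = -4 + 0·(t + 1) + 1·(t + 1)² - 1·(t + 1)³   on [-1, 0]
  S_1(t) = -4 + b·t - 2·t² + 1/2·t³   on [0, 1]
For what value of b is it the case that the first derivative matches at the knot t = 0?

S_0'(t) = 0 + 2·(t + 1) - 3·(t + 1)², so S_0'(0) = -1. On the right, S_1'(0) = b, so b = -1.

-1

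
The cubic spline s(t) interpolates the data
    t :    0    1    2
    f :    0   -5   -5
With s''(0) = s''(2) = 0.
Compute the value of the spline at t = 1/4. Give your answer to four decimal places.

Let M_i = s''(x_i). Step sizes h_i = 1, 1; slopes of the chords Δ_i = (y_(i+1) - y_i)/h_i = -5, 0.
  1·M_0 + 4·M_1 + 1·M_2 = 6(Δ_1 - Δ_0) = 30
Natural end conditions: M_0 = M_2 = 0.
Solving: M_0 = 0, M_1 = 15/2, M_2 = 0.
On [0, 1], s(t) = 0 - 25/4·t + 0·t² + 5/4·t³.
With t = 1/4: s(1/4) = -395/256.

-1.5430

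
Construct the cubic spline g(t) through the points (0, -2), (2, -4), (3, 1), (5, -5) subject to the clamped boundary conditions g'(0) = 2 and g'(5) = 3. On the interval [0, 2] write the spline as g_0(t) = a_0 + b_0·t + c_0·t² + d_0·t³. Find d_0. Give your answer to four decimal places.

Let σ_i = g''(x_i). Step sizes h_i = 2, 1, 2; slopes of the chords Δ_i = (y_(i+1) - y_i)/h_i = -1, 5, -3.
  2·σ_0 + 6·σ_1 + 1·σ_2 = 6(Δ_1 - Δ_0) = 36
  1·σ_1 + 6·σ_2 + 2·σ_3 = 6(Δ_2 - Δ_1) = -48
Clamped end conditions give two more equations: 2h_0·σ_0 + h_0·σ_1 = 6(Δ_0 - g'(0)) = -18 and h_2·σ_2 + 2h_2·σ_3 = 6(g'(5) - Δ_2) = 36.
Hence σ_0 = -169/16, σ_1 = 97/8, σ_2 = -125/8, σ_3 = 269/16.
On [0, 2], with g_0(t) = a_0 + b_0·t + c_0·t² + d_0·t³: c_0 = σ_0/2 = -169/32, d_0 = (σ_1 - σ_0)/(6h_0) = 121/64, b_0 = Δ_0 - h_0(2σ_0 + σ_1)/6 = 2.

1.8906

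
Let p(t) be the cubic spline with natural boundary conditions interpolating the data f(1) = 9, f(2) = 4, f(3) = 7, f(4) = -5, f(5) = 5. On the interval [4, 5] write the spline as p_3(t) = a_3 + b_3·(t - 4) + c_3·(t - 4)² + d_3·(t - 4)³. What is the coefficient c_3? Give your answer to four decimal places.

21.3214

Put M_i = p'' at the i-th knot. Here h = (1, 1, 1, 1) and Δ = (-5, 3, -12, 10), so the interior equations h_(i-1)·M_(i-1) + 2(h_(i-1)+h_i)·M_i + h_i·M_(i+1) = 6(Δ_i − Δ_(i-1)) read
  1·M_0 + 4·M_1 + 1·M_2 = 6(Δ_1 - Δ_0) = 48
  1·M_1 + 4·M_2 + 1·M_3 = 6(Δ_2 - Δ_1) = -90
  1·M_2 + 4·M_3 + 1·M_4 = 6(Δ_3 - Δ_2) = 132
Natural end conditions: M_0 = M_4 = 0.
Forward elimination and back-substitution give M_0 = 0, M_1 = 303/14, M_2 = -270/7, M_3 = 597/14, M_4 = 0.
On [4, 5], with p_3(t) = a_3 + b_3·(t - 4) + c_3·(t - 4)² + d_3·(t - 4)³: c_3 = M_3/2 = 597/28, d_3 = (M_4 - M_3)/(6h_3) = -199/28, b_3 = Δ_3 - h_3(2M_3 + M_4)/6 = -59/14.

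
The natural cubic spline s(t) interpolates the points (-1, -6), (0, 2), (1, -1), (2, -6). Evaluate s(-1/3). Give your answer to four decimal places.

0.3704

Put m_i = s'' at the i-th knot. Here h = (1, 1, 1) and Δ = (8, -3, -5), so the interior equations h_(i-1)·m_(i-1) + 2(h_(i-1)+h_i)·m_i + h_i·m_(i+1) = 6(Δ_i − Δ_(i-1)) read
  1·m_0 + 4·m_1 + 1·m_2 = 6(Δ_1 - Δ_0) = -66
  1·m_1 + 4·m_2 + 1·m_3 = 6(Δ_2 - Δ_1) = -12
Natural end conditions: m_0 = m_3 = 0.
Hence m_0 = 0, m_1 = -84/5, m_2 = 6/5, m_3 = 0.
On [-1, 0], s(t) = -6 + 54/5·(t + 1) + 0·(t + 1)² - 14/5·(t + 1)³.
With (t + 1) = 2/3: s(-1/3) = 10/27.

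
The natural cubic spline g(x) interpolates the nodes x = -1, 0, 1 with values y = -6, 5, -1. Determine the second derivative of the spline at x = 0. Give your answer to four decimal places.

-25.5000

With M_i denoting the second derivative at x_i, h_i = 1, 1, and Δ_i = (y_(i+1) − y_i)/h_i = 11, -6:
  1·M_0 + 4·M_1 + 1·M_2 = 6(Δ_1 - Δ_0) = -102
Natural end conditions: M_0 = M_2 = 0.
Solving: M_0 = 0, M_1 = -51/2, M_2 = 0.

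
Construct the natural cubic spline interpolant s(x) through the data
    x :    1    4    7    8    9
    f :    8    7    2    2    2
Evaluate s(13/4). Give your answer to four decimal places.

Put M_i = s'' at the i-th knot. Here h = (3, 3, 1, 1) and Δ = (-1/3, -5/3, 0, 0), so the interior equations h_(i-1)·M_(i-1) + 2(h_(i-1)+h_i)·M_i + h_i·M_(i+1) = 6(Δ_i − Δ_(i-1)) read
  3·M_0 + 12·M_1 + 3·M_2 = 6(Δ_1 - Δ_0) = -8
  3·M_1 + 8·M_2 + 1·M_3 = 6(Δ_2 - Δ_1) = 10
  1·M_2 + 4·M_3 + 1·M_4 = 6(Δ_3 - Δ_2) = 0
Natural end conditions: M_0 = M_4 = 0.
Hence M_0 = 0, M_1 = -23/21, M_2 = 12/7, M_3 = -3/7, M_4 = 0.
On [1, 4], s(x) = 8 + 3/14·(x - 1) + 0·(x - 1)² - 23/378·(x - 1)³.
With (x - 1) = 9/4: s(13/4) = 997/128.

7.7891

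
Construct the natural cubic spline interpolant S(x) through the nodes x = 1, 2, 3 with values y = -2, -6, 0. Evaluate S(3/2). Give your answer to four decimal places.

-4.9375

With M_i denoting the second derivative at x_i, h_i = 1, 1, and Δ_i = (y_(i+1) − y_i)/h_i = -4, 6:
  1·M_0 + 4·M_1 + 1·M_2 = 6(Δ_1 - Δ_0) = 60
Natural end conditions: M_0 = M_2 = 0.
Solving: M_0 = 0, M_1 = 15, M_2 = 0.
On [1, 2], S(x) = -2 - 13/2·(x - 1) + 0·(x - 1)² + 5/2·(x - 1)³.
With (x - 1) = 1/2: S(3/2) = -79/16.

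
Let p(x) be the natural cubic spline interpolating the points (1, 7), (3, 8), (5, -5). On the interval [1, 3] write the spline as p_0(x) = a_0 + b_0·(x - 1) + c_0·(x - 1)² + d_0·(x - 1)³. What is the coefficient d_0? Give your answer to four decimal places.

Write M_i for p''(x_i). With h_i = 2, 2 and divided differences Δ_i = 1/2, -13/2, the continuity of p' gives the tridiagonal system
  2·M_0 + 8·M_1 + 2·M_2 = 6(Δ_1 - Δ_0) = -42
Natural end conditions: M_0 = M_2 = 0.
Forward elimination and back-substitution give M_0 = 0, M_1 = -21/4, M_2 = 0.
On [1, 3], with p_0(x) = a_0 + b_0·(x - 1) + c_0·(x - 1)² + d_0·(x - 1)³: c_0 = M_0/2 = 0, d_0 = (M_1 - M_0)/(6h_0) = -7/16, b_0 = Δ_0 - h_0(2M_0 + M_1)/6 = 9/4.

-0.4375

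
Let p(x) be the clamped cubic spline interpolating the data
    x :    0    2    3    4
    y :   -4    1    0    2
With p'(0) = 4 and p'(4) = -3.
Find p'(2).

Write M_i for p''(x_i). With h_i = 2, 1, 1 and divided differences Δ_i = 5/2, -1, 2, the continuity of p' gives the tridiagonal system
  2·M_0 + 6·M_1 + 1·M_2 = 6(Δ_1 - Δ_0) = -21
  1·M_1 + 4·M_2 + 1·M_3 = 6(Δ_2 - Δ_1) = 18
Clamped end conditions give two more equations: 2h_0·M_0 + h_0·M_1 = 6(Δ_0 - p'(0)) = -9 and h_2·M_2 + 2h_2·M_3 = 6(p'(4) - Δ_2) = -30.
Solving the tridiagonal system: M_0 = 1/2, M_1 = -11/2, M_2 = 11, M_3 = -41/2.
On [2, 3], p'(x) = b_1 + 2c_1·(x - 2) + 3d_1·(x - 2)² with b_1 = Δ_1 - h_1(2M_1 + M_2)/6 = -1, c_1 = M_1/2 = -11/4, d_1 = (M_2 - M_1)/(6h_1) = 11/4. So p'(2) = -1.

-1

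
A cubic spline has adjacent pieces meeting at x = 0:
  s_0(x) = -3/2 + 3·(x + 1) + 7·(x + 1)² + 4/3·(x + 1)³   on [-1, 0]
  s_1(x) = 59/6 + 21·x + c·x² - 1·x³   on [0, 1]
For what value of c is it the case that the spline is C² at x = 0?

11

s_0''(x) = 14 + 8·(x + 1), so s_0''(0) = 22. On the right, s_1''(0) = 2c, so c = 11.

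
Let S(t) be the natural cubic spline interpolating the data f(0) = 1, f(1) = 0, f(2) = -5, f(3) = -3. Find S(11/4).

-4

With σ_i denoting the second derivative at x_i, h_i = 1, 1, 1, and Δ_i = (y_(i+1) − y_i)/h_i = -1, -5, 2:
  1·σ_0 + 4·σ_1 + 1·σ_2 = 6(Δ_1 - Δ_0) = -24
  1·σ_1 + 4·σ_2 + 1·σ_3 = 6(Δ_2 - Δ_1) = 42
Natural end conditions: σ_0 = σ_3 = 0.
Hence σ_0 = 0, σ_1 = -46/5, σ_2 = 64/5, σ_3 = 0.
On [2, 3], S(t) = -5 - 34/15·(t - 2) + 32/5·(t - 2)² - 32/15·(t - 2)³.
With (t - 2) = 3/4: S(11/4) = -4.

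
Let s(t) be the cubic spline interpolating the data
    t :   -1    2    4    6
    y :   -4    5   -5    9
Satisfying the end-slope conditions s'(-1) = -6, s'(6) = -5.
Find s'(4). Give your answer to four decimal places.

Put σ_i = s'' at the i-th knot. Here h = (3, 2, 2) and Δ = (3, -5, 7), so the interior equations h_(i-1)·σ_(i-1) + 2(h_(i-1)+h_i)·σ_i + h_i·σ_(i+1) = 6(Δ_i − Δ_(i-1)) read
  3·σ_0 + 10·σ_1 + 2·σ_2 = 6(Δ_1 - Δ_0) = -48
  2·σ_1 + 8·σ_2 + 2·σ_3 = 6(Δ_2 - Δ_1) = 72
Clamped end conditions give two more equations: 2h_0·σ_0 + h_0·σ_1 = 6(Δ_0 - s'(-1)) = 54 and h_2·σ_2 + 2h_2·σ_3 = 6(s'(6) - Δ_2) = -72.
Solving: σ_0 = 580/37, σ_1 = -494/37, σ_2 = 712/37, σ_3 = -1022/37.
On [4, 6], s'(t) = b_2 + 2c_2·(t - 4) + 3d_2·(t - 4)² with b_2 = Δ_2 - h_2(2σ_2 + σ_3)/6 = 125/37, c_2 = σ_2/2 = 356/37, d_2 = (σ_3 - σ_2)/(6h_2) = -289/74. So s'(4) = 125/37.

3.3784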